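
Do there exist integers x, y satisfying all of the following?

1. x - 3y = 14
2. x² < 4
Yes

Take x = -1, y = -5. Substituting into each constraint:
  (1) (-1) - 3(-5) = 14 ✓
  (2) x² = (-1)² = 1, and 1 < 4 ✓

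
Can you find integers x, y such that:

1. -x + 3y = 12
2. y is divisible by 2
Yes

Take x = -12, y = 0. Substituting into each constraint:
  (1) 12 + 3(0) = 12 ✓
  (2) 0 = 2 × 0, remainder 0 ✓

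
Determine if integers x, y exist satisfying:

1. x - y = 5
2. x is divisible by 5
Yes

Take x = 0, y = -5. Substituting into each constraint:
  (1) 0 + 5 = 5 ✓
  (2) 0 = 5 × 0, remainder 0 ✓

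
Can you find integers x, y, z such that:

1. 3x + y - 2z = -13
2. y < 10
Yes

Take x = 1, y = 0, z = 8. Substituting into each constraint:
  (1) 3(1) + 0 - 2(8) = -13 ✓
  (2) 0 < 10 ✓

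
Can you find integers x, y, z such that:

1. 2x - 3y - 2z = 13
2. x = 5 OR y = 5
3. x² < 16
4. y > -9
Yes

Take x = 0, y = 5, z = -14. Substituting into each constraint:
  (1) 2(0) - 3(5) - 2(-14) = 13 ✓
  (2) y = 5, target 5 ✓ (second branch holds)
  (3) x² = (0)² = 0, and 0 < 16 ✓
  (4) 5 > -9 ✓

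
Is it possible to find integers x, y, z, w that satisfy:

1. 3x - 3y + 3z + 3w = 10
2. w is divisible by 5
No

Even the single constraint (3x - 3y + 3z + 3w = 10) is infeasible over the integers.

  - 3x - 3y + 3z + 3w = 10: every term on the left is divisible by 3, so the LHS ≡ 0 (mod 3), but the RHS 10 is not — no integer solution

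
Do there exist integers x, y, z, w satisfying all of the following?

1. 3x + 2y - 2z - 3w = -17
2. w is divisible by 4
Yes

Take x = 1, y = -10, z = 0, w = 0. Substituting into each constraint:
  (1) 3(1) + 2(-10) - 2(0) - 3(0) = -17 ✓
  (2) 0 = 4 × 0, remainder 0 ✓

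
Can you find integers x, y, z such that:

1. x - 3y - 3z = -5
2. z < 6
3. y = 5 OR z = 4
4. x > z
Yes

Take x = 7, y = 0, z = 4. Substituting into each constraint:
  (1) 7 - 3(0) - 3(4) = -5 ✓
  (2) 4 < 6 ✓
  (3) z = 4, target 4 ✓ (second branch holds)
  (4) 7 > 4 ✓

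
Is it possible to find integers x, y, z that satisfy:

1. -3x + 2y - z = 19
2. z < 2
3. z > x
Yes

Take x = 0, y = 10, z = 1. Substituting into each constraint:
  (1) -3(0) + 2(10) + (-1) = 19 ✓
  (2) 1 < 2 ✓
  (3) 1 > 0 ✓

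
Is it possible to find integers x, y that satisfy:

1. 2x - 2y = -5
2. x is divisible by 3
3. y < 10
No

Even the single constraint (2x - 2y = -5) is infeasible over the integers.

  - 2x - 2y = -5: every term on the left is divisible by 2, so the LHS ≡ 0 (mod 2), but the RHS -5 is not — no integer solution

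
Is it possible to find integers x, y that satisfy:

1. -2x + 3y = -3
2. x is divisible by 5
Yes

Take x = 0, y = -1. Substituting into each constraint:
  (1) -2(0) + 3(-1) = -3 ✓
  (2) 0 = 5 × 0, remainder 0 ✓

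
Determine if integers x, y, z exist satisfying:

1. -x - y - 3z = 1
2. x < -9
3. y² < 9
Yes

Take x = -10, y = 0, z = 3. Substituting into each constraint:
  (1) 10 + 0 - 3(3) = 1 ✓
  (2) -10 < -9 ✓
  (3) y² = (0)² = 0, and 0 < 9 ✓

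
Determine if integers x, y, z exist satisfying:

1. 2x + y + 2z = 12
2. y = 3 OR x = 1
Yes

Take x = 1, y = 0, z = 5. Substituting into each constraint:
  (1) 2(1) + 0 + 2(5) = 12 ✓
  (2) x = 1, target 1 ✓ (second branch holds)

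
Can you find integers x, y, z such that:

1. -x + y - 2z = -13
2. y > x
Yes

Take x = -1, y = 0, z = 7. Substituting into each constraint:
  (1) 1 + 0 - 2(7) = -13 ✓
  (2) 0 > -1 ✓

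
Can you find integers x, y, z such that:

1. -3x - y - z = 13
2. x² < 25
Yes

Take x = 0, y = 0, z = -13. Substituting into each constraint:
  (1) -3(0) + 0 + 13 = 13 ✓
  (2) x² = (0)² = 0, and 0 < 25 ✓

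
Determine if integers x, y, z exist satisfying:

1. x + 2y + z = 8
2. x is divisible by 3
Yes

Take x = 0, y = 4, z = 0. Substituting into each constraint:
  (1) 0 + 2(4) + 0 = 8 ✓
  (2) 0 = 3 × 0, remainder 0 ✓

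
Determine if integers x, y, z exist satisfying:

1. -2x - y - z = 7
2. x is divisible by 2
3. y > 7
Yes

Take x = 0, y = 8, z = -15. Substituting into each constraint:
  (1) -2(0) + (-8) + 15 = 7 ✓
  (2) 0 = 2 × 0, remainder 0 ✓
  (3) 8 > 7 ✓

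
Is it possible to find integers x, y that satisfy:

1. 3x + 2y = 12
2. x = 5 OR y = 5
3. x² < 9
No

The full constraint system is jointly infeasible over the integers. Each constraint and what it forces:

  - 3x + 2y = 12: is a linear equation tying the variables together
  - x = 5 OR y = 5: forces a choice: either x = 5 or y = 5
  - x² < 9: restricts x to |x| ≤ 2

Split on the disjunction (x = 5 OR y = 5):
  • If x = 5: this contradicts x² < 9, which requires |x| ≤ 2.
  • If y = 5: with y = 5, every remaining term of the linear equation is divisible by 3, so the left side is ≡ 0 (mod 3); but the right side 2 ≡ 2 (mod 3). No integers can satisfy it.
Both branches are infeasible, so the system has no integer solution.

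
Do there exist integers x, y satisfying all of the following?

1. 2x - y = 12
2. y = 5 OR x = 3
Yes

Take x = 3, y = -6. Substituting into each constraint:
  (1) 2(3) + 6 = 12 ✓
  (2) x = 3, target 3 ✓ (second branch holds)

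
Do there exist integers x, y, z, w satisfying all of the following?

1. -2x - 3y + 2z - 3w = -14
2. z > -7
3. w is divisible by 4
Yes

Take x = 1, y = 0, z = -6, w = 0. Substituting into each constraint:
  (1) -2(1) - 3(0) + 2(-6) - 3(0) = -14 ✓
  (2) -6 > -7 ✓
  (3) 0 = 4 × 0, remainder 0 ✓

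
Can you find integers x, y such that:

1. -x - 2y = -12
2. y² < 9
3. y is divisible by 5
Yes

Take x = 12, y = 0. Substituting into each constraint:
  (1) (-12) - 2(0) = -12 ✓
  (2) y² = (0)² = 0, and 0 < 9 ✓
  (3) 0 = 5 × 0, remainder 0 ✓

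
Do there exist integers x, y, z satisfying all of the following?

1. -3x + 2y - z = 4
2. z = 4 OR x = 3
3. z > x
Yes

Take x = 2, y = 7, z = 4. Substituting into each constraint:
  (1) -3(2) + 2(7) + (-4) = 4 ✓
  (2) z = 4, target 4 ✓ (first branch holds)
  (3) 4 > 2 ✓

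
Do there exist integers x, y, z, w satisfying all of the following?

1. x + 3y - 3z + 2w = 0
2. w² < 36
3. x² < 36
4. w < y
Yes

Take x = 0, y = 1, z = 1, w = 0. Substituting into each constraint:
  (1) 0 + 3(1) - 3(1) + 2(0) = 0 ✓
  (2) w² = (0)² = 0, and 0 < 36 ✓
  (3) x² = (0)² = 0, and 0 < 36 ✓
  (4) 0 < 1 ✓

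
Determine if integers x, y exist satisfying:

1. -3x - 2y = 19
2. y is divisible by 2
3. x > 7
Yes

Take x = 11, y = -26. Substituting into each constraint:
  (1) -3(11) - 2(-26) = 19 ✓
  (2) -26 = 2 × -13, remainder 0 ✓
  (3) 11 > 7 ✓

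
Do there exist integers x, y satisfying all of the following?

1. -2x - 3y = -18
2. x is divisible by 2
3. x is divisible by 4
Yes

Take x = 0, y = 6. Substituting into each constraint:
  (1) -2(0) - 3(6) = -18 ✓
  (2) 0 = 2 × 0, remainder 0 ✓
  (3) 0 = 4 × 0, remainder 0 ✓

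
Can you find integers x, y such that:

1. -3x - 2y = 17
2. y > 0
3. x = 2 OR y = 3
No

The full constraint system is jointly infeasible over the integers. Each constraint and what it forces:

  - -3x - 2y = 17: is a linear equation tying the variables together
  - y > 0: bounds one variable relative to a constant
  - x = 2 OR y = 3: forces a choice: either x = 2 or y = 3

Split on the disjunction (x = 2 OR y = 3):
  • If x = 2: with x = 2, every remaining term of the linear equation is divisible by 2, so the left side is ≡ 0 (mod 2); but the right side 23 ≡ 1 (mod 2). No integers can satisfy it.
  • If y = 3: with y = 3, every remaining term of the linear equation is divisible by 3, so the left side is ≡ 0 (mod 3); but the right side 23 ≡ 2 (mod 3). No integers can satisfy it.
Both branches are infeasible, so the system has no integer solution.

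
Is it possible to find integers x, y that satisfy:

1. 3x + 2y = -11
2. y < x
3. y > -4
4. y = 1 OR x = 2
No

The full constraint system is jointly infeasible over the integers. Each constraint and what it forces:

  - 3x + 2y = -11: is a linear equation tying the variables together
  - y < x: bounds one variable relative to another variable
  - y > -4: bounds one variable relative to a constant
  - y = 1 OR x = 2: forces a choice: either y = 1 or x = 2

Split on the disjunction (y = 1 OR x = 2):
  • If y = 1: with y = 1, every remaining term of the linear equation is divisible by 3, so the left side is ≡ 0 (mod 3); but the right side -13 ≡ 2 (mod 3). No integers can satisfy it.
  • If x = 2: with x = 2, every remaining term of the linear equation is divisible by 2, so the left side is ≡ 0 (mod 2); but the right side -17 ≡ 1 (mod 2). No integers can satisfy it.
Both branches are infeasible, so the system has no integer solution.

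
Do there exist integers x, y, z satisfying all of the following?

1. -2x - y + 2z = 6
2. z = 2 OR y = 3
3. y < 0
Yes

Take x = 0, y = -2, z = 2. Substituting into each constraint:
  (1) -2(0) + 2 + 2(2) = 6 ✓
  (2) z = 2, target 2 ✓ (first branch holds)
  (3) -2 < 0 ✓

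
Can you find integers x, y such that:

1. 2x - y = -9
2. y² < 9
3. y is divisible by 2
No

A contradictory subset is {2x - y = -9, y is divisible by 2}. No integer assignment can satisfy these jointly:

  - 2x - y = -9: is a linear equation tying the variables together
  - y is divisible by 2: restricts y to multiples of 2

Modular obstruction: writing y = 2y', every remaining term of the linear equation is divisible by 2, so the left side is ≡ 0 (mod 2); but the right side -9 ≡ 1 (mod 2). No integers can satisfy it.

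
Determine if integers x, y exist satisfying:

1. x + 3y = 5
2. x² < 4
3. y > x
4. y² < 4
No

A contradictory subset is {x + 3y = 5, y > x, y² < 4}. No integer assignment can satisfy these jointly:

  - x + 3y = 5: is a linear equation tying the variables together
  - y > x: bounds one variable relative to another variable
  - y² < 4: restricts y to |y| ≤ 1

Propagating the comparison: x < y and y ≤ 1 give x ≤ 0. Range argument: with x ∈ [−∞, 0], y ∈ [-1, 1], the left side of the equation is at most 3, but the right side is 5 > 3. No integer solution exists.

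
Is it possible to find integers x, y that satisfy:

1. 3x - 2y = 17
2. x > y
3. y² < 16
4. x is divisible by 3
No

A contradictory subset is {3x - 2y = 17, y² < 16, x is divisible by 3}. No integer assignment can satisfy these jointly:

  - 3x - 2y = 17: is a linear equation tying the variables together
  - y² < 16: restricts y to |y| ≤ 3
  - x is divisible by 3: restricts x to multiples of 3

The bounds confine y to {-3, -2, -1, 0, 1, 2, 3}. For each value, substitute into the equation:
  • y = -3: the equation gives 3x = 11, so x would not be an integer.
  • y = -2: the equation gives 3x = 13, so x would not be an integer.
  • y = -1: the equation forces x = 5, but 3 does not divide 5.
  • y = 0: the equation gives 3x = 17, so x would not be an integer.
  • y = 1: the equation gives 3x = 19, so x would not be an integer.
  • y = 2: the equation forces x = 7, but 3 does not divide 7.
  • y = 3: the equation gives 3x = 23, so x would not be an integer.
Every case fails, so no integer solution exists.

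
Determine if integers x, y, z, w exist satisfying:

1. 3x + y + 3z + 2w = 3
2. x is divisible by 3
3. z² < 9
Yes

Take x = 0, y = 0, z = 1, w = 0. Substituting into each constraint:
  (1) 3(0) + 0 + 3(1) + 2(0) = 3 ✓
  (2) 0 = 3 × 0, remainder 0 ✓
  (3) z² = (1)² = 1, and 1 < 9 ✓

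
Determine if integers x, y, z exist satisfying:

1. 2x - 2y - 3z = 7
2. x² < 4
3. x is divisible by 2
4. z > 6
Yes

Take x = 0, y = -14, z = 7. Substituting into each constraint:
  (1) 2(0) - 2(-14) - 3(7) = 7 ✓
  (2) x² = (0)² = 0, and 0 < 4 ✓
  (3) 0 = 2 × 0, remainder 0 ✓
  (4) 7 > 6 ✓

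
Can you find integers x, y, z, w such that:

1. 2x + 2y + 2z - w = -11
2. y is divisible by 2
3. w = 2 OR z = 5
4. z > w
Yes

Take x = -10, y = 0, z = 5, w = 1. Substituting into each constraint:
  (1) 2(-10) + 2(0) + 2(5) + (-1) = -11 ✓
  (2) 0 = 2 × 0, remainder 0 ✓
  (3) z = 5, target 5 ✓ (second branch holds)
  (4) 5 > 1 ✓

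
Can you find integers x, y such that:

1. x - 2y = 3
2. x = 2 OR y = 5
Yes

Take x = 13, y = 5. Substituting into each constraint:
  (1) 13 - 2(5) = 3 ✓
  (2) y = 5, target 5 ✓ (second branch holds)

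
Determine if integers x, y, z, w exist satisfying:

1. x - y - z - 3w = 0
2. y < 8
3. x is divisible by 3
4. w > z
Yes

Take x = 0, y = -3, z = 0, w = 1. Substituting into each constraint:
  (1) 0 + 3 + 0 - 3(1) = 0 ✓
  (2) -3 < 8 ✓
  (3) 0 = 3 × 0, remainder 0 ✓
  (4) 1 > 0 ✓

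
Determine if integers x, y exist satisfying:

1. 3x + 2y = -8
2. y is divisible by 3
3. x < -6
No

A contradictory subset is {3x + 2y = -8, y is divisible by 3}. No integer assignment can satisfy these jointly:

  - 3x + 2y = -8: is a linear equation tying the variables together
  - y is divisible by 3: restricts y to multiples of 3

Modular obstruction: writing y = 3y', every remaining term of the linear equation is divisible by 3, so the left side is ≡ 0 (mod 3); but the right side -8 ≡ 1 (mod 3). No integers can satisfy it.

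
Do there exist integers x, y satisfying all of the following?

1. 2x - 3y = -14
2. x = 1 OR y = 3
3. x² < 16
No

A contradictory subset is {2x - 3y = -14, x = 1 OR y = 3}. No integer assignment can satisfy these jointly:

  - 2x - 3y = -14: is a linear equation tying the variables together
  - x = 1 OR y = 3: forces a choice: either x = 1 or y = 3

Split on the disjunction (x = 1 OR y = 3):
  • If x = 1: with x = 1, every remaining term of the linear equation is divisible by 3, so the left side is ≡ 0 (mod 3); but the right side -16 ≡ 2 (mod 3). No integers can satisfy it.
  • If y = 3: with y = 3, every remaining term of the linear equation is divisible by 2, so the left side is ≡ 0 (mod 2); but the right side -5 ≡ 1 (mod 2). No integers can satisfy it.
Both branches are infeasible, so the system has no integer solution.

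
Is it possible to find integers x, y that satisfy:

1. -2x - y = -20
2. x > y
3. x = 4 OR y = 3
No

The full constraint system is jointly infeasible over the integers. Each constraint and what it forces:

  - -2x - y = -20: is a linear equation tying the variables together
  - x > y: bounds one variable relative to another variable
  - x = 4 OR y = 3: forces a choice: either x = 4 or y = 3

Split on the disjunction (x = 4 OR y = 3):
  • If x = 4: the equation forces y = 12, giving (x, y) = (4, 12), which violates x > y.
  • If y = 3: with y = 3, every remaining term of the linear equation is divisible by 2, so the left side is ≡ 0 (mod 2); but the right side -17 ≡ 1 (mod 2). No integers can satisfy it.
Both branches are infeasible, so the system has no integer solution.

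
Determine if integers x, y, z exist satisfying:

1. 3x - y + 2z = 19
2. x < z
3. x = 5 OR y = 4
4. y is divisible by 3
Yes

Take x = 5, y = 12, z = 8. Substituting into each constraint:
  (1) 3(5) + (-12) + 2(8) = 19 ✓
  (2) 5 < 8 ✓
  (3) x = 5, target 5 ✓ (first branch holds)
  (4) 12 = 3 × 4, remainder 0 ✓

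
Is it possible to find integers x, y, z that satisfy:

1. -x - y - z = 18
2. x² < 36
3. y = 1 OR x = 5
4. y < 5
Yes

Take x = 5, y = -23, z = 0. Substituting into each constraint:
  (1) (-5) + 23 + 0 = 18 ✓
  (2) x² = (5)² = 25, and 25 < 36 ✓
  (3) x = 5, target 5 ✓ (second branch holds)
  (4) -23 < 5 ✓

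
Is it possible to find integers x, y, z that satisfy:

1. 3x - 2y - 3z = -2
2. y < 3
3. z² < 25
Yes

Take x = 0, y = 1, z = 0. Substituting into each constraint:
  (1) 3(0) - 2(1) - 3(0) = -2 ✓
  (2) 1 < 3 ✓
  (3) z² = (0)² = 0, and 0 < 25 ✓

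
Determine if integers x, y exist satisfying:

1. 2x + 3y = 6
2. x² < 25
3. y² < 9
Yes

Take x = 0, y = 2. Substituting into each constraint:
  (1) 2(0) + 3(2) = 6 ✓
  (2) x² = (0)² = 0, and 0 < 25 ✓
  (3) y² = (2)² = 4, and 4 < 9 ✓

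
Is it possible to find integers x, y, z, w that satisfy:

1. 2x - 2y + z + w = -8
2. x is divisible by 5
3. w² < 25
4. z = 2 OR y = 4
Yes

Take x = 0, y = 4, z = 0, w = 0. Substituting into each constraint:
  (1) 2(0) - 2(4) + 0 + 0 = -8 ✓
  (2) 0 = 5 × 0, remainder 0 ✓
  (3) w² = (0)² = 0, and 0 < 25 ✓
  (4) y = 4, target 4 ✓ (second branch holds)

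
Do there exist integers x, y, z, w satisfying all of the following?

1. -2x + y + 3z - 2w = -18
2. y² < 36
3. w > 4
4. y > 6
No

A contradictory subset is {y² < 36, y > 6}. No integer assignment can satisfy these jointly:

  - y² < 36: restricts y to |y| ≤ 5
  - y > 6: bounds one variable relative to a constant

Direct contradiction: the bounds on y require y ≥ 7 and y ≤ 5 simultaneously, which is empty.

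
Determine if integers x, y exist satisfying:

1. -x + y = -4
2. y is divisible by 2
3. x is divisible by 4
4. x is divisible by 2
Yes

Take x = 0, y = -4. Substituting into each constraint:
  (1) 0 + (-4) = -4 ✓
  (2) -4 = 2 × -2, remainder 0 ✓
  (3) 0 = 4 × 0, remainder 0 ✓
  (4) 0 = 2 × 0, remainder 0 ✓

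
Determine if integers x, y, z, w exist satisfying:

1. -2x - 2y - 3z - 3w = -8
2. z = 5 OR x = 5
Yes

Take x = 5, y = -1, z = 0, w = 0. Substituting into each constraint:
  (1) -2(5) - 2(-1) - 3(0) - 3(0) = -8 ✓
  (2) x = 5, target 5 ✓ (second branch holds)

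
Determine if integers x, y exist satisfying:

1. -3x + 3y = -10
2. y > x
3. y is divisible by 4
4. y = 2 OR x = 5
No

Even the single constraint (-3x + 3y = -10) is infeasible over the integers.

  - -3x + 3y = -10: every term on the left is divisible by 3, so the LHS ≡ 0 (mod 3), but the RHS -10 is not — no integer solution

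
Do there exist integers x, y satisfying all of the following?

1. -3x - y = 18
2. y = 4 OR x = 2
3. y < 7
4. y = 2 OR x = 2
Yes

Take x = 2, y = -24. Substituting into each constraint:
  (1) -3(2) + 24 = 18 ✓
  (2) x = 2, target 2 ✓ (second branch holds)
  (3) -24 < 7 ✓
  (4) x = 2, target 2 ✓ (second branch holds)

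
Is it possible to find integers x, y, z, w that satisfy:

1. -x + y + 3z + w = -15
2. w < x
Yes

Take x = 3, y = 0, z = -4, w = 0. Substituting into each constraint:
  (1) (-3) + 0 + 3(-4) + 0 = -15 ✓
  (2) 0 < 3 ✓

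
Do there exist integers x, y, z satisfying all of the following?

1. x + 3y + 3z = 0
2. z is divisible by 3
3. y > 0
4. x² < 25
Yes

Take x = -3, y = 1, z = 0. Substituting into each constraint:
  (1) (-3) + 3(1) + 3(0) = 0 ✓
  (2) 0 = 3 × 0, remainder 0 ✓
  (3) 1 > 0 ✓
  (4) x² = (-3)² = 9, and 9 < 25 ✓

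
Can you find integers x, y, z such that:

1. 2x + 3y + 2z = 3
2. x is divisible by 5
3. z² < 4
Yes

Take x = 0, y = 1, z = 0. Substituting into each constraint:
  (1) 2(0) + 3(1) + 2(0) = 3 ✓
  (2) 0 = 5 × 0, remainder 0 ✓
  (3) z² = (0)² = 0, and 0 < 4 ✓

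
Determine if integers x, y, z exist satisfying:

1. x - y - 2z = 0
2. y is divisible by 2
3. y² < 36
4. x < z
Yes

Take x = -2, y = 0, z = -1. Substituting into each constraint:
  (1) (-2) + 0 - 2(-1) = 0 ✓
  (2) 0 = 2 × 0, remainder 0 ✓
  (3) y² = (0)² = 0, and 0 < 36 ✓
  (4) -2 < -1 ✓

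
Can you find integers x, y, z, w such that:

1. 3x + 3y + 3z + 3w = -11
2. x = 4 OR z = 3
No

Even the single constraint (3x + 3y + 3z + 3w = -11) is infeasible over the integers.

  - 3x + 3y + 3z + 3w = -11: every term on the left is divisible by 3, so the LHS ≡ 0 (mod 3), but the RHS -11 is not — no integer solution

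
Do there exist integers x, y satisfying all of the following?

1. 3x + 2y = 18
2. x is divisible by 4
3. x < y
Yes

Take x = 0, y = 9. Substituting into each constraint:
  (1) 3(0) + 2(9) = 18 ✓
  (2) 0 = 4 × 0, remainder 0 ✓
  (3) 0 < 9 ✓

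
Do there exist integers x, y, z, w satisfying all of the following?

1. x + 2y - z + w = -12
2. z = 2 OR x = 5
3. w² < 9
Yes

Take x = 0, y = -5, z = 2, w = 0. Substituting into each constraint:
  (1) 0 + 2(-5) + (-2) + 0 = -12 ✓
  (2) z = 2, target 2 ✓ (first branch holds)
  (3) w² = (0)² = 0, and 0 < 9 ✓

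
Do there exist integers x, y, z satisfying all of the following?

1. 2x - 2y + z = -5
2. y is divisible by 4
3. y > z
Yes

Take x = -2, y = 0, z = -1. Substituting into each constraint:
  (1) 2(-2) - 2(0) + (-1) = -5 ✓
  (2) 0 = 4 × 0, remainder 0 ✓
  (3) 0 > -1 ✓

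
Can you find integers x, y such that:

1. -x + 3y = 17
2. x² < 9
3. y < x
No

The full constraint system is jointly infeasible over the integers. Each constraint and what it forces:

  - -x + 3y = 17: is a linear equation tying the variables together
  - x² < 9: restricts x to |x| ≤ 2
  - y < x: bounds one variable relative to another variable

Propagating the comparison: y < x and x ≤ 2 give y ≤ 1. Range argument: with x ∈ [-2, 2], y ∈ [−∞, 1], the left side of the equation is at most 5, but the right side is 17 > 5. No integer solution exists.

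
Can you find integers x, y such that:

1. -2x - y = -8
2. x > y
Yes

Take x = 4, y = 0. Substituting into each constraint:
  (1) -2(4) + 0 = -8 ✓
  (2) 4 > 0 ✓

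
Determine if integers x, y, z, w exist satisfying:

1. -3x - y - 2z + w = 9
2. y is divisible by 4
Yes

Take x = 0, y = 0, z = -4, w = 1. Substituting into each constraint:
  (1) -3(0) + 0 - 2(-4) + 1 = 9 ✓
  (2) 0 = 4 × 0, remainder 0 ✓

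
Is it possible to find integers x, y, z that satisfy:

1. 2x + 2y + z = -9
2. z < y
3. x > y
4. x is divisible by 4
Yes

Take x = 0, y = -1, z = -7. Substituting into each constraint:
  (1) 2(0) + 2(-1) + (-7) = -9 ✓
  (2) -7 < -1 ✓
  (3) 0 > -1 ✓
  (4) 0 = 4 × 0, remainder 0 ✓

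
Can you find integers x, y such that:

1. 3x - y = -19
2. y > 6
Yes

Take x = -4, y = 7. Substituting into each constraint:
  (1) 3(-4) + (-7) = -19 ✓
  (2) 7 > 6 ✓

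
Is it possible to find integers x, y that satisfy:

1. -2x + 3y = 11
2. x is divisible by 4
Yes

Take x = -4, y = 1. Substituting into each constraint:
  (1) -2(-4) + 3(1) = 11 ✓
  (2) -4 = 4 × -1, remainder 0 ✓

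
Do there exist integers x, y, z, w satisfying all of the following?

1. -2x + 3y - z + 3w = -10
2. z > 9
Yes

Take x = 0, y = 0, z = 10, w = 0. Substituting into each constraint:
  (1) -2(0) + 3(0) + (-10) + 3(0) = -10 ✓
  (2) 10 > 9 ✓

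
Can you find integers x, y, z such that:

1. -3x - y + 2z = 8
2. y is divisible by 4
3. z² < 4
Yes

Take x = -2, y = 0, z = 1. Substituting into each constraint:
  (1) -3(-2) + 0 + 2(1) = 8 ✓
  (2) 0 = 4 × 0, remainder 0 ✓
  (3) z² = (1)² = 1, and 1 < 4 ✓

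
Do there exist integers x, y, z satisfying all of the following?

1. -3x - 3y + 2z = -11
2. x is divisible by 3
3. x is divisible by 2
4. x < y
Yes

Take x = 0, y = 1, z = -4. Substituting into each constraint:
  (1) -3(0) - 3(1) + 2(-4) = -11 ✓
  (2) 0 = 3 × 0, remainder 0 ✓
  (3) 0 = 2 × 0, remainder 0 ✓
  (4) 0 < 1 ✓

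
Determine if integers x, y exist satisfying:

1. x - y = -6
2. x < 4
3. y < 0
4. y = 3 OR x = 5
No

A contradictory subset is {x < 4, y < 0, y = 3 OR x = 5}. No integer assignment can satisfy these jointly:

  - x < 4: bounds one variable relative to a constant
  - y < 0: bounds one variable relative to a constant
  - y = 3 OR x = 5: forces a choice: either y = 3 or x = 5

Split on the disjunction (y = 3 OR x = 5):
  • If y = 3: this contradicts the bound y ≤ -1.
  • If x = 5: this contradicts the bound x ≤ 3.
Both branches are infeasible, so the system has no integer solution.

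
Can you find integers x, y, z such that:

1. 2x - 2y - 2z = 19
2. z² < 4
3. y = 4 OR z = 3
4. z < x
No

Even the single constraint (2x - 2y - 2z = 19) is infeasible over the integers.

  - 2x - 2y - 2z = 19: every term on the left is divisible by 2, so the LHS ≡ 0 (mod 2), but the RHS 19 is not — no integer solution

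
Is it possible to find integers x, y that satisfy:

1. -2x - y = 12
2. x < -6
Yes

Take x = -7, y = 2. Substituting into each constraint:
  (1) -2(-7) + (-2) = 12 ✓
  (2) -7 < -6 ✓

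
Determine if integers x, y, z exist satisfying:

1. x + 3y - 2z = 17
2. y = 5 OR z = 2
Yes

Take x = 0, y = 5, z = -1. Substituting into each constraint:
  (1) 0 + 3(5) - 2(-1) = 17 ✓
  (2) y = 5, target 5 ✓ (first branch holds)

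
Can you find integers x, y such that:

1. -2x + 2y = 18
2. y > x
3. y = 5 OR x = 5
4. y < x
No

A contradictory subset is {y > x, y < x}. No integer assignment can satisfy these jointly:

  - y > x: bounds one variable relative to another variable
  - y < x: bounds one variable relative to another variable

Direct contradiction: y > x and x > y cannot both hold.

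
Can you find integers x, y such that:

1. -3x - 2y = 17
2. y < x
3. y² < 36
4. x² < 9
No

A contradictory subset is {-3x - 2y = 17, y² < 36, x² < 9}. No integer assignment can satisfy these jointly:

  - -3x - 2y = 17: is a linear equation tying the variables together
  - y² < 36: restricts y to |y| ≤ 5
  - x² < 9: restricts x to |x| ≤ 2

Range argument: with x ∈ [-2, 2], y ∈ [-5, 5], the left side of the equation is at most 16, but the right side is 17 > 16. No integer solution exists.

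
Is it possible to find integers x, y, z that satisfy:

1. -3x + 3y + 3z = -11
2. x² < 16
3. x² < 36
No

Even the single constraint (-3x + 3y + 3z = -11) is infeasible over the integers.

  - -3x + 3y + 3z = -11: every term on the left is divisible by 3, so the LHS ≡ 0 (mod 3), but the RHS -11 is not — no integer solution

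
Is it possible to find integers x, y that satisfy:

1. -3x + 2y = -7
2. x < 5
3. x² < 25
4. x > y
Yes

Take x = 3, y = 1. Substituting into each constraint:
  (1) -3(3) + 2(1) = -7 ✓
  (2) 3 < 5 ✓
  (3) x² = (3)² = 9, and 9 < 25 ✓
  (4) 3 > 1 ✓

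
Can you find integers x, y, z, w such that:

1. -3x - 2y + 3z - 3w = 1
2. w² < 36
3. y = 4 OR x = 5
Yes

Take x = 0, y = 4, z = 3, w = 0. Substituting into each constraint:
  (1) -3(0) - 2(4) + 3(3) - 3(0) = 1 ✓
  (2) w² = (0)² = 0, and 0 < 36 ✓
  (3) y = 4, target 4 ✓ (first branch holds)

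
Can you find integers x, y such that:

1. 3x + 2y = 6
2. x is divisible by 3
Yes

Take x = 0, y = 3. Substituting into each constraint:
  (1) 3(0) + 2(3) = 6 ✓
  (2) 0 = 3 × 0, remainder 0 ✓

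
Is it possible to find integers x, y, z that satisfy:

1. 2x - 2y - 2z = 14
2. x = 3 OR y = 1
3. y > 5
Yes

Take x = 3, y = 6, z = -10. Substituting into each constraint:
  (1) 2(3) - 2(6) - 2(-10) = 14 ✓
  (2) x = 3, target 3 ✓ (first branch holds)
  (3) 6 > 5 ✓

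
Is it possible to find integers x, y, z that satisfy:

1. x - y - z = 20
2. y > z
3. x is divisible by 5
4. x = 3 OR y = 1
Yes

Take x = 0, y = 1, z = -21. Substituting into each constraint:
  (1) 0 + (-1) + 21 = 20 ✓
  (2) 1 > -21 ✓
  (3) 0 = 5 × 0, remainder 0 ✓
  (4) y = 1, target 1 ✓ (second branch holds)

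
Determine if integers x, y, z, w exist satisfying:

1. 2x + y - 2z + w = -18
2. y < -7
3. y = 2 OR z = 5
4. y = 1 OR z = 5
Yes

Take x = 0, y = -8, z = 5, w = 0. Substituting into each constraint:
  (1) 2(0) + (-8) - 2(5) + 0 = -18 ✓
  (2) -8 < -7 ✓
  (3) z = 5, target 5 ✓ (second branch holds)
  (4) z = 5, target 5 ✓ (second branch holds)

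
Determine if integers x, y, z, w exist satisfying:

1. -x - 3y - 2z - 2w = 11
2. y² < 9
Yes

Take x = 0, y = 1, z = 0, w = -7. Substituting into each constraint:
  (1) 0 - 3(1) - 2(0) - 2(-7) = 11 ✓
  (2) y² = (1)² = 1, and 1 < 9 ✓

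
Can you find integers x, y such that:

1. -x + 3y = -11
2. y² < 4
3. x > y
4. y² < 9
Yes

Take x = 11, y = 0. Substituting into each constraint:
  (1) (-11) + 3(0) = -11 ✓
  (2) y² = (0)² = 0, and 0 < 4 ✓
  (3) 11 > 0 ✓
  (4) y² = (0)² = 0, and 0 < 9 ✓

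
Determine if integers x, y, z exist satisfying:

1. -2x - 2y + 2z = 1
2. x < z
No

Even the single constraint (-2x - 2y + 2z = 1) is infeasible over the integers.

  - -2x - 2y + 2z = 1: every term on the left is divisible by 2, so the LHS ≡ 0 (mod 2), but the RHS 1 is not — no integer solution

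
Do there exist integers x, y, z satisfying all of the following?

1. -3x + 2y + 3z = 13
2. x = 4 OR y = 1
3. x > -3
Yes

Take x = 4, y = 2, z = 7. Substituting into each constraint:
  (1) -3(4) + 2(2) + 3(7) = 13 ✓
  (2) x = 4, target 4 ✓ (first branch holds)
  (3) 4 > -3 ✓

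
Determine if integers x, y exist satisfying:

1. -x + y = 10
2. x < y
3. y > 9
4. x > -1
Yes

Take x = 0, y = 10. Substituting into each constraint:
  (1) 0 + 10 = 10 ✓
  (2) 0 < 10 ✓
  (3) 10 > 9 ✓
  (4) 0 > -1 ✓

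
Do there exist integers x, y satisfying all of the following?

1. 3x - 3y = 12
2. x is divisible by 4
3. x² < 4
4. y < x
Yes

Take x = 0, y = -4. Substituting into each constraint:
  (1) 3(0) - 3(-4) = 12 ✓
  (2) 0 = 4 × 0, remainder 0 ✓
  (3) x² = (0)² = 0, and 0 < 4 ✓
  (4) -4 < 0 ✓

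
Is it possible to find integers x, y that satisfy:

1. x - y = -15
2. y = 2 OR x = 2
Yes

Take x = -13, y = 2. Substituting into each constraint:
  (1) (-13) + (-2) = -15 ✓
  (2) y = 2, target 2 ✓ (first branch holds)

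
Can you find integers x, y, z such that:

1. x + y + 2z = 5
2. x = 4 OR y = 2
Yes

Take x = 4, y = 1, z = 0. Substituting into each constraint:
  (1) 4 + 1 + 2(0) = 5 ✓
  (2) x = 4, target 4 ✓ (first branch holds)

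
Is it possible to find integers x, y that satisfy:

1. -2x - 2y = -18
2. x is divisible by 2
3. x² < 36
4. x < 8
Yes

Take x = 0, y = 9. Substituting into each constraint:
  (1) -2(0) - 2(9) = -18 ✓
  (2) 0 = 2 × 0, remainder 0 ✓
  (3) x² = (0)² = 0, and 0 < 36 ✓
  (4) 0 < 8 ✓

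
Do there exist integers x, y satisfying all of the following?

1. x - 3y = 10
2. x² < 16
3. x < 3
Yes

Take x = 1, y = -3. Substituting into each constraint:
  (1) 1 - 3(-3) = 10 ✓
  (2) x² = (1)² = 1, and 1 < 16 ✓
  (3) 1 < 3 ✓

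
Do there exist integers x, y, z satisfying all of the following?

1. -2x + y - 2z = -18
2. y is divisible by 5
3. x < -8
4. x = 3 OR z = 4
Yes

Take x = -10, y = -30, z = 4. Substituting into each constraint:
  (1) -2(-10) + (-30) - 2(4) = -18 ✓
  (2) -30 = 5 × -6, remainder 0 ✓
  (3) -10 < -8 ✓
  (4) z = 4, target 4 ✓ (second branch holds)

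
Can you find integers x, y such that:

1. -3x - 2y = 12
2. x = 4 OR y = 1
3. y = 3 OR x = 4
Yes

Take x = 4, y = -12. Substituting into each constraint:
  (1) -3(4) - 2(-12) = 12 ✓
  (2) x = 4, target 4 ✓ (first branch holds)
  (3) x = 4, target 4 ✓ (second branch holds)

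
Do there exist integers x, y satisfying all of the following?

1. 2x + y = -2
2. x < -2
Yes

Take x = -3, y = 4. Substituting into each constraint:
  (1) 2(-3) + 4 = -2 ✓
  (2) -3 < -2 ✓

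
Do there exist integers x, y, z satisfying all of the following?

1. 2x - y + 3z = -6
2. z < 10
Yes

Take x = 0, y = 6, z = 0. Substituting into each constraint:
  (1) 2(0) + (-6) + 3(0) = -6 ✓
  (2) 0 < 10 ✓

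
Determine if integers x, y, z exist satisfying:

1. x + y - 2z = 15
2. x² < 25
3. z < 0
Yes

Take x = 0, y = 13, z = -1. Substituting into each constraint:
  (1) 0 + 13 - 2(-1) = 15 ✓
  (2) x² = (0)² = 0, and 0 < 25 ✓
  (3) -1 < 0 ✓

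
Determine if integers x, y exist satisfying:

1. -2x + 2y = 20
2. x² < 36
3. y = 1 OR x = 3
Yes

Take x = 3, y = 13. Substituting into each constraint:
  (1) -2(3) + 2(13) = 20 ✓
  (2) x² = (3)² = 9, and 9 < 36 ✓
  (3) x = 3, target 3 ✓ (second branch holds)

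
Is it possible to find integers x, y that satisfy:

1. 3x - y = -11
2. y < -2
Yes

Take x = -5, y = -4. Substituting into each constraint:
  (1) 3(-5) + 4 = -11 ✓
  (2) -4 < -2 ✓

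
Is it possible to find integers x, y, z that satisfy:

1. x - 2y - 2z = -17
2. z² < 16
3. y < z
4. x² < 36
No

The full constraint system is jointly infeasible over the integers. Each constraint and what it forces:

  - x - 2y - 2z = -17: is a linear equation tying the variables together
  - z² < 16: restricts z to |z| ≤ 3
  - y < z: bounds one variable relative to another variable
  - x² < 36: restricts x to |x| ≤ 5

Propagating the comparison: y < z and z ≤ 3 give y ≤ 2. Range argument: with x ∈ [-5, 5], y ∈ [−∞, 2], z ∈ [-3, 3], the left side of the equation is at least -15, but the right side is -17 < -15. No integer solution exists.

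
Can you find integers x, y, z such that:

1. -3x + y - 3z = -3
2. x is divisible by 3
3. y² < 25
Yes

Take x = 0, y = 0, z = 1. Substituting into each constraint:
  (1) -3(0) + 0 - 3(1) = -3 ✓
  (2) 0 = 3 × 0, remainder 0 ✓
  (3) y² = (0)² = 0, and 0 < 25 ✓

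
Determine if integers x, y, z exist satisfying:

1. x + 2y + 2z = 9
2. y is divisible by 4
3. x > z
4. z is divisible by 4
Yes

Take x = 9, y = 0, z = 0. Substituting into each constraint:
  (1) 9 + 2(0) + 2(0) = 9 ✓
  (2) 0 = 4 × 0, remainder 0 ✓
  (3) 9 > 0 ✓
  (4) 0 = 4 × 0, remainder 0 ✓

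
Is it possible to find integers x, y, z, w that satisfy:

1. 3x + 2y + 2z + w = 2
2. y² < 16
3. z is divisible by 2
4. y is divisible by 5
Yes

Take x = 0, y = 0, z = 0, w = 2. Substituting into each constraint:
  (1) 3(0) + 2(0) + 2(0) + 2 = 2 ✓
  (2) y² = (0)² = 0, and 0 < 16 ✓
  (3) 0 = 2 × 0, remainder 0 ✓
  (4) 0 = 5 × 0, remainder 0 ✓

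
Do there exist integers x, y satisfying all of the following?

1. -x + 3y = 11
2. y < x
Yes

Take x = 7, y = 6. Substituting into each constraint:
  (1) (-7) + 3(6) = 11 ✓
  (2) 6 < 7 ✓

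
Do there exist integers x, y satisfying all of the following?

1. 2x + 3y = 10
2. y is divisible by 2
Yes

Take x = 5, y = 0. Substituting into each constraint:
  (1) 2(5) + 3(0) = 10 ✓
  (2) 0 = 2 × 0, remainder 0 ✓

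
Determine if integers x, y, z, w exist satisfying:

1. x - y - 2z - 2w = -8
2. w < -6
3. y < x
Yes

Take x = 0, y = -2, z = 12, w = -7. Substituting into each constraint:
  (1) 0 + 2 - 2(12) - 2(-7) = -8 ✓
  (2) -7 < -6 ✓
  (3) -2 < 0 ✓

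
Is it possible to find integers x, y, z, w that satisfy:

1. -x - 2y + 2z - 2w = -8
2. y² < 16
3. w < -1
Yes

Take x = 0, y = 0, z = -6, w = -2. Substituting into each constraint:
  (1) 0 - 2(0) + 2(-6) - 2(-2) = -8 ✓
  (2) y² = (0)² = 0, and 0 < 16 ✓
  (3) -2 < -1 ✓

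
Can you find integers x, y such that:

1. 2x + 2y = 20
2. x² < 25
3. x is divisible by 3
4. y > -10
Yes

Take x = 0, y = 10. Substituting into each constraint:
  (1) 2(0) + 2(10) = 20 ✓
  (2) x² = (0)² = 0, and 0 < 25 ✓
  (3) 0 = 3 × 0, remainder 0 ✓
  (4) 10 > -10 ✓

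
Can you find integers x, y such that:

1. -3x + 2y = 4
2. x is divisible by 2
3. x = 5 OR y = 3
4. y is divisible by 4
No

A contradictory subset is {-3x + 2y = 4, x is divisible by 2, x = 5 OR y = 3}. No integer assignment can satisfy these jointly:

  - -3x + 2y = 4: is a linear equation tying the variables together
  - x is divisible by 2: restricts x to multiples of 2
  - x = 5 OR y = 3: forces a choice: either x = 5 or y = 3

Split on the disjunction (x = 5 OR y = 3):
  • If x = 5: this contradicts the divisibility constraint — 5 is not a multiple of 2.
  • If y = 3: with y = 3, writing x = 2x', every remaining term of the linear equation is divisible by 6, so the left side is ≡ 0 (mod 6); but the right side -2 ≡ 4 (mod 6). No integers can satisfy it.
Both branches are infeasible, so the system has no integer solution.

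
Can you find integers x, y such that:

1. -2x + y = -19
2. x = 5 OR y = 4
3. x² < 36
Yes

Take x = 5, y = -9. Substituting into each constraint:
  (1) -2(5) + (-9) = -19 ✓
  (2) x = 5, target 5 ✓ (first branch holds)
  (3) x² = (5)² = 25, and 25 < 36 ✓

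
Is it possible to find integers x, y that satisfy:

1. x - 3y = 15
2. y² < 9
Yes

Take x = 15, y = 0. Substituting into each constraint:
  (1) 15 - 3(0) = 15 ✓
  (2) y² = (0)² = 0, and 0 < 9 ✓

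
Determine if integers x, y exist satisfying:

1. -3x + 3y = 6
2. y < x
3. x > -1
No

A contradictory subset is {-3x + 3y = 6, y < x}. No integer assignment can satisfy these jointly:

  - -3x + 3y = 6: is a linear equation tying the variables together
  - y < x: bounds one variable relative to another variable

From the equation, x − y = -2, i.e. x − y = -2; but x > y requires x − y ≥ 1. Contradiction.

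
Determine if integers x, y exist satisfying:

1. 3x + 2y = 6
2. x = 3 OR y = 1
No

The full constraint system is jointly infeasible over the integers. Each constraint and what it forces:

  - 3x + 2y = 6: is a linear equation tying the variables together
  - x = 3 OR y = 1: forces a choice: either x = 3 or y = 1

Split on the disjunction (x = 3 OR y = 1):
  • If x = 3: with x = 3, every remaining term of the linear equation is divisible by 2, so the left side is ≡ 0 (mod 2); but the right side -3 ≡ 1 (mod 2). No integers can satisfy it.
  • If y = 1: with y = 1, every remaining term of the linear equation is divisible by 3, so the left side is ≡ 0 (mod 3); but the right side 4 ≡ 1 (mod 3). No integers can satisfy it.
Both branches are infeasible, so the system has no integer solution.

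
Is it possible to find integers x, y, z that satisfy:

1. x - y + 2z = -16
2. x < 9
Yes

Take x = -16, y = 0, z = 0. Substituting into each constraint:
  (1) (-16) + 0 + 2(0) = -16 ✓
  (2) -16 < 9 ✓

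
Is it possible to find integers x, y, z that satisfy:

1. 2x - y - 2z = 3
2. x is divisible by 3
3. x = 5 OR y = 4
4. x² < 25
No

A contradictory subset is {2x - y - 2z = 3, x = 5 OR y = 4, x² < 25}. No integer assignment can satisfy these jointly:

  - 2x - y - 2z = 3: is a linear equation tying the variables together
  - x = 5 OR y = 4: forces a choice: either x = 5 or y = 4
  - x² < 25: restricts x to |x| ≤ 4

Split on the disjunction (x = 5 OR y = 4):
  • If x = 5: this contradicts x² < 25, which requires |x| ≤ 4.
  • If y = 4: with y = 4, every remaining term of the linear equation is divisible by 2, so the left side is ≡ 0 (mod 2); but the right side 7 ≡ 1 (mod 2). No integers can satisfy it.
Both branches are infeasible, so the system has no integer solution.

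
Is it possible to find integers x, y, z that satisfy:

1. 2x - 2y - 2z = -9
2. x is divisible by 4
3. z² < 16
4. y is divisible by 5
No

Even the single constraint (2x - 2y - 2z = -9) is infeasible over the integers.

  - 2x - 2y - 2z = -9: every term on the left is divisible by 2, so the LHS ≡ 0 (mod 2), but the RHS -9 is not — no integer solution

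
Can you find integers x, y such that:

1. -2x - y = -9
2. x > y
Yes

Take x = 4, y = 1. Substituting into each constraint:
  (1) -2(4) + (-1) = -9 ✓
  (2) 4 > 1 ✓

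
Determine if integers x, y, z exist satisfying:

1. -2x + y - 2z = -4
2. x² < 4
Yes

Take x = 0, y = -4, z = 0. Substituting into each constraint:
  (1) -2(0) + (-4) - 2(0) = -4 ✓
  (2) x² = (0)² = 0, and 0 < 4 ✓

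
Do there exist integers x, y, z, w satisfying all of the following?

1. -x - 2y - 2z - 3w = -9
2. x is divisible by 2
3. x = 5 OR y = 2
Yes

Take x = 0, y = 2, z = -2, w = 3. Substituting into each constraint:
  (1) 0 - 2(2) - 2(-2) - 3(3) = -9 ✓
  (2) 0 = 2 × 0, remainder 0 ✓
  (3) y = 2, target 2 ✓ (second branch holds)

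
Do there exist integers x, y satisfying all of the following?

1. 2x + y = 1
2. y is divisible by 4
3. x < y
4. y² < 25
No

A contradictory subset is {2x + y = 1, y is divisible by 4}. No integer assignment can satisfy these jointly:

  - 2x + y = 1: is a linear equation tying the variables together
  - y is divisible by 4: restricts y to multiples of 4

Modular obstruction: writing y = 4y', every remaining term of the linear equation is divisible by 2, so the left side is ≡ 0 (mod 2); but the right side 1 ≡ 1 (mod 2). No integers can satisfy it.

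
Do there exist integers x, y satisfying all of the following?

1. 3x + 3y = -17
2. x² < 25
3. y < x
No

Even the single constraint (3x + 3y = -17) is infeasible over the integers.

  - 3x + 3y = -17: every term on the left is divisible by 3, so the LHS ≡ 0 (mod 3), but the RHS -17 is not — no integer solution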